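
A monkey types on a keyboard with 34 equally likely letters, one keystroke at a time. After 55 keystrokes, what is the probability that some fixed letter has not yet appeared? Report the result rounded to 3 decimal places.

On each keystroke the fixed letter fails to appear with probability 33/34.
P(still missing after 55) = (33/34)^55 = 0.1936.

0.194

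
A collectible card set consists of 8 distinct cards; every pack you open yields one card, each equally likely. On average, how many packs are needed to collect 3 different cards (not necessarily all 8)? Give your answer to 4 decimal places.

Going from k to k+1 distinct takes a geometric number of packs with mean 8/(8-k).
Sum over k = 0,...,2: E = 8/8 + 8/7 + 8/6 = 3.47619.

3.4762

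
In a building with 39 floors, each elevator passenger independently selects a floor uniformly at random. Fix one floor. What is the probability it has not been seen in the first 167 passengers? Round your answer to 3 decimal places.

Each passenger misses the fixed floor with probability (39-1)/39 = 38/39, independently.
P(still missing after 167) = (38/39)^167 = 0.0131.

0.013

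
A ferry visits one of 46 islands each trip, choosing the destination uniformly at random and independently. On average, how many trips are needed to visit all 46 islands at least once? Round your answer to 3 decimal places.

203.168

Split into phases: going from k distinct to k+1 distinct takes on average 46/(46-k) trips.
E[T] = 46/46 + 46/45 + 46/44 + ... + 46/2 + 46/1 = 46·H_{46}.
H_{46} = 4.4167, so E[T] = 203.1676.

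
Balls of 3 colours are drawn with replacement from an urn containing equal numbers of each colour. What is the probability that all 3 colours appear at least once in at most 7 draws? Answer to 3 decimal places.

0.826

By inclusion–exclusion over which colours are missing,
P(all seen) = Σ_{j=0}^{3} (-1)^j C(3,j)((3-j)/3)^7
= 1.0000 - 0.1756 + 0.0014 - 0.0000
= 0.8258.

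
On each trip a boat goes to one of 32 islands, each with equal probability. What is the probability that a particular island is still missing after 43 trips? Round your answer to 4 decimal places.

Each trip misses the fixed island with probability (32-1)/32 = 31/32, independently.
P(still missing after 43) = (31/32)^43 = 0.25533.

0.2553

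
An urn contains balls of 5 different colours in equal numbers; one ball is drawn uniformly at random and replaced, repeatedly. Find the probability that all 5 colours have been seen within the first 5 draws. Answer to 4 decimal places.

0.0384

By inclusion–exclusion over which colours are missing,
P(all seen) = Σ_{j=0}^{5} (-1)^j C(5,j)((5-j)/5)^5
= 1.00000 - 1.63840 + 0.77760 - 0.10240 + 0.00160 - 0.00000
= 0.03840.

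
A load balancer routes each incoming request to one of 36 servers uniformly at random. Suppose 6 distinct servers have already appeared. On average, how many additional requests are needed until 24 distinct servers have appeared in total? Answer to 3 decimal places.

With k distinct servers already seen, the next new one takes an expected 36/(36-k) requests.
Sum over k = 6,...,23: E = 36/30 + 36/29 + 36/28 + ... + 36/14 + 36/13 = 32.1040.

32.104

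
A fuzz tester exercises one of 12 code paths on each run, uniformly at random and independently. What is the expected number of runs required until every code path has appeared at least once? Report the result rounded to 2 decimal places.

37.24

The wait to go from k to k+1 distinct code paths is geometric with mean 12/(12-k).
E[T] = 12/12 + 12/11 + 12/10 + ... + 12/2 + 12/1 = 12·H_{12}.
H_{12} = 3.103, so E[T] = 37.239.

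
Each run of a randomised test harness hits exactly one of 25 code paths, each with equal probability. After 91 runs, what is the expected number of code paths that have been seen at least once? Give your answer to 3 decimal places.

For each code path, P(seen in 91 runs) = 1 - (24/25)^91 = 0.9756.
By linearity of expectation, E[distinct seen] = 25·(1 - (24/25)^91) = 24.3910.

24.391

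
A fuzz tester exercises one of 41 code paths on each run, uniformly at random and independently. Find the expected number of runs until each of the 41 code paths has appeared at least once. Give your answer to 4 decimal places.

176.4203

The wait to go from k to k+1 distinct code paths is geometric with mean 41/(41-k).
E[T] = 41/41 + 41/40 + 41/39 + ... + 41/2 + 41/1 = 41·H_{41}.
H_{41} = 4.30293, so E[T] = 176.42026.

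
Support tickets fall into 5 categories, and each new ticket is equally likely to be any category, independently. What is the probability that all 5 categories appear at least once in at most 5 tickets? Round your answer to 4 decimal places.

0.0384

By inclusion–exclusion over which categories are missing,
P(all seen) = Σ_{j=0}^{5} (-1)^j C(5,j)((5-j)/5)^5
= 1.00000 - 1.63840 + 0.77760 - 0.10240 + 0.00160 - 0.00000
= 0.03840.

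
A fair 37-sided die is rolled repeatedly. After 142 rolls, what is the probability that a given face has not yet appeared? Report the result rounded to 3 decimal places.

0.020

Each roll misses the fixed face with probability (37-1)/37 = 36/37, independently.
P(still missing after 142) = (36/37)^142 = 0.0204.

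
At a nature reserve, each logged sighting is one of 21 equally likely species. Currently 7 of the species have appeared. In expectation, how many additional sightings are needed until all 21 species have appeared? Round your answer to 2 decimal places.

68.28

From k distinct to k+1 distinct takes on average 21/(21-k) sightings.
Sum over k = 7,...,20: E = 21/14 + 21/13 + 21/12 + ... + 21/2 + 21/1 = 68.283.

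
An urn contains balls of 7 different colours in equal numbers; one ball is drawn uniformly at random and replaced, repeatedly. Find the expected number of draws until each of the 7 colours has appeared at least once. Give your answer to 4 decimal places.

18.1500

After k distinct colours have appeared, the next draw gives a new one with probability (7-k)/7, so the expected wait for the (k+1)-th is 7/(7-k).
E[T] = 7/7 + 7/6 + 7/5 + ... + 7/2 + 7/1 = 7·H_{7}.
H_{7} = 2.59286, so E[T] = 18.15000.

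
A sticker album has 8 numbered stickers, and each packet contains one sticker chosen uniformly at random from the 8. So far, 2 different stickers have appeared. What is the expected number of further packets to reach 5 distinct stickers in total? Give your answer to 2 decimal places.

4.93

With k distinct stickers already seen, the next new one takes an expected 8/(8-k) packets.
Sum over k = 2,...,4: E = 8/6 + 8/5 + 8/4 = 4.933.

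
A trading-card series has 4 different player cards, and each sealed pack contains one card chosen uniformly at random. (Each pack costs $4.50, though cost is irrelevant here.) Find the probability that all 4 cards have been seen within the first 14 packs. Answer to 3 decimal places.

By inclusion–exclusion over which cards are missing,
P(all seen) = Σ_{j=0}^{4} (-1)^j C(4,j)((4-j)/4)^14
= 1.0000 - 0.0713 + 0.0004 - 0.0000 + 0.0000
= 0.9291.

0.929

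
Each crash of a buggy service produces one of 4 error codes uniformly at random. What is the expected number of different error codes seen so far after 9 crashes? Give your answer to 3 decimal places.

3.700

For each error code, P(seen in 9 crashes) = 1 - (3/4)^9 = 0.9249.
By linearity of expectation, E[distinct seen] = 4·(1 - (3/4)^9) = 3.6997.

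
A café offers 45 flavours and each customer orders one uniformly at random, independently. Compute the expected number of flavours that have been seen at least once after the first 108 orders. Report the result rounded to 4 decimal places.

For each flavour, P(seen in 108 orders) = 1 - (44/45)^108 = 0.91170.
By linearity of expectation, E[distinct seen] = 45·(1 - (44/45)^108) = 41.02671.

41.0267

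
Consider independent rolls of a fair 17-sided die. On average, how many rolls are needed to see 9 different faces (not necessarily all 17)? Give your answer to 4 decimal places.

12.2688

With k distinct faces already seen, the next new one arrives after an expected 17/(17-k) rolls.
Sum over k = 0,...,8: E = 17/17 + 17/16 + 17/15 + ... + 17/10 + 17/9 = 12.26882.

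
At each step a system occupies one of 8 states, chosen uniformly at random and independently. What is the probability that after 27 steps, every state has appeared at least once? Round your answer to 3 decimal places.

0.794

Let A_i be the event that state i is missing after 27 steps. By inclusion–exclusion on the A_i,
P(all seen) = Σ_{j=0}^{8} (-1)^j C(8,j)((8-j)/8)^27
= 1.0000 - 0.2174 + 0.0119 - 0.0002 + 0.0000 - 0.0000 + 0.0000 - 0.0000 + 0.0000
= 0.7943.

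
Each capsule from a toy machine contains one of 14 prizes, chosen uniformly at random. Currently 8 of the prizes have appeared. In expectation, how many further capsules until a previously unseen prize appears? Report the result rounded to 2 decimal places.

Each capsule yields a new prize with probability (14-8)/14 = 6/14, so the wait is geometric with mean 14/6.
E = 14/6 = 2.333.

2.33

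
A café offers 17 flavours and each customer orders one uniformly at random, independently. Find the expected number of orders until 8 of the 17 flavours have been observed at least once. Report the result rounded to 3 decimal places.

10.380

Going from k to k+1 distinct takes a geometric number of orders with mean 17/(17-k).
Sum over k = 0,...,7: E = 17/17 + 17/16 + 17/15 + ... + 17/11 + 17/10 = 10.3799.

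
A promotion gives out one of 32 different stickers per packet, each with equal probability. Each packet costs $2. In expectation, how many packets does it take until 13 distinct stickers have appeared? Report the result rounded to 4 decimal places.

With k distinct stickers already seen, the next new one arrives after an expected 32/(32-k) packets.
Sum over k = 0,...,12: E = 32/32 + 32/31 + 32/30 + ... + 32/21 + 32/20 = 16.34418.

16.3442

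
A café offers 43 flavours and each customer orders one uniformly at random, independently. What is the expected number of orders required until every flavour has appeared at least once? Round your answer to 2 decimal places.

187.05

After k distinct flavours have appeared, the next order gives a new one with probability (43-k)/43, so the expected wait for the (k+1)-th is 43/(43-k).
E[T] = 43/43 + 43/42 + 43/41 + ... + 43/2 + 43/1 = 43·H_{43}.
H_{43} = 4.350, so E[T] = 187.050.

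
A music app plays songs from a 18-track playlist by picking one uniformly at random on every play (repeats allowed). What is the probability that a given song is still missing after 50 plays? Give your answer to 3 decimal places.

0.057

On each play the fixed song fails to appear with probability 17/18.
P(still missing after 50) = (17/18)^50 = 0.0574.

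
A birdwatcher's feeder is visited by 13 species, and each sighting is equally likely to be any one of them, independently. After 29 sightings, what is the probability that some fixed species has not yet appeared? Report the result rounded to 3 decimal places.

0.098

Each sighting misses the fixed species with probability (13-1)/13 = 12/13, independently.
P(still missing after 29) = (12/13)^29 = 0.0982.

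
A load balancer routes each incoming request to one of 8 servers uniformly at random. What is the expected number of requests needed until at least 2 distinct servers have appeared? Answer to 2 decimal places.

Going from k to k+1 distinct takes a geometric number of requests with mean 8/(8-k).
Sum over k = 0,...,1: E = 8/8 + 8/7 = 2.143.

2.14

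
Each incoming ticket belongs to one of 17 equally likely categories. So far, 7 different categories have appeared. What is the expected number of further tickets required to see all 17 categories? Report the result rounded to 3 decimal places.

From k distinct to k+1 distinct takes on average 17/(17-k) tickets.
Sum over k = 7,...,16: E = 17/10 + 17/9 + 17/8 + ... + 17/2 + 17/1 = 49.7925.

49.792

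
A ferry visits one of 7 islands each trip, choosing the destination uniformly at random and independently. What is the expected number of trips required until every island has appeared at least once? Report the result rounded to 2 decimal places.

The wait to go from k to k+1 distinct islands is geometric with mean 7/(7-k).
E[T] = 7/7 + 7/6 + 7/5 + ... + 7/2 + 7/1 = 7·H_{7}.
H_{7} = 2.593, so E[T] = 18.150.

18.15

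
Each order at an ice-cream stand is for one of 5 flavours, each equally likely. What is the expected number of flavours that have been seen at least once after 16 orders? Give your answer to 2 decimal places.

4.86

For each flavour, P(seen in 16 orders) = 1 - (4/5)^16 = 0.972.
By linearity of expectation, E[distinct seen] = 5·(1 - (4/5)^16) = 4.859.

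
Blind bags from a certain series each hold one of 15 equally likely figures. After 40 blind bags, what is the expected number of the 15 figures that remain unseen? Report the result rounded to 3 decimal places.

For each figure, P(unseen after 40) = (14/15)^40 = 0.0633.
By linearity of expectation, E[unseen] = 15·(14/15)^40 = 0.9496.

0.950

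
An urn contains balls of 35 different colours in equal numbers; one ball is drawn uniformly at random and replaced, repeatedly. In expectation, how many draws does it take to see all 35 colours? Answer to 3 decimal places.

145.137

After k distinct colours have appeared, the next draw gives a new one with probability (35-k)/35, so the expected wait for the (k+1)-th is 35/(35-k).
E[T] = 35/35 + 35/34 + 35/33 + ... + 35/2 + 35/1 = 35·H_{35}.
H_{35} = 4.1468, so E[T] = 145.1373.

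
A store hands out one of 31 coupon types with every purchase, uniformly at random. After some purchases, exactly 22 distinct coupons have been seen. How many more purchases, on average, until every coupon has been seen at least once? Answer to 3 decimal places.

87.698

From k distinct to k+1 distinct takes on average 31/(31-k) purchases.
Sum over k = 22,...,30: E = 31/9 + 31/8 + 31/7 + ... + 31/2 + 31/1 = 87.6980.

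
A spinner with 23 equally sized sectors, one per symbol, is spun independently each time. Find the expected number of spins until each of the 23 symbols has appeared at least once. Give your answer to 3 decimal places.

85.889

Split into phases: going from k distinct to k+1 distinct takes on average 23/(23-k) spins.
E[T] = 23/23 + 23/22 + 23/21 + ... + 23/2 + 23/1 = 23·H_{23}.
H_{23} = 3.7343, so E[T] = 85.8887.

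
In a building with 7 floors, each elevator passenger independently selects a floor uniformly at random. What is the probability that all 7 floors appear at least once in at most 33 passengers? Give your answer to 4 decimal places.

0.9571

Let A_i be the event that floor i is missing after 33 passengers. By inclusion–exclusion on the A_i,
P(all seen) = Σ_{j=0}^{7} (-1)^j C(7,j)((7-j)/7)^33
= 1.00000 - 0.04324 + 0.00032 - 0.00000 + 0.00000 - 0.00000 + 0.00000 - 0.00000
= 0.95708.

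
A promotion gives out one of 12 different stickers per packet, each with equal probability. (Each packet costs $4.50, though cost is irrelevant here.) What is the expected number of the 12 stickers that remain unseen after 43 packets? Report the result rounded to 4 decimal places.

0.2846

For each sticker, P(unseen after 43) = (11/12)^43 = 0.02372.
By linearity of expectation, E[unseen] = 12·(11/12)^43 = 0.28463.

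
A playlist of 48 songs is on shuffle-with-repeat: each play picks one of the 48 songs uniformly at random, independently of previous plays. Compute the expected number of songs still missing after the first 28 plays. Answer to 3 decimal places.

26.621

For each song, P(unseen after 28) = (47/48)^28 = 0.5546.
By linearity of expectation, E[unseen] = 48·(47/48)^28 = 26.6211.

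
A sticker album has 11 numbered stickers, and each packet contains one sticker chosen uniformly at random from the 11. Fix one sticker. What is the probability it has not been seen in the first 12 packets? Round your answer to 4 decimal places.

Each packet misses the fixed sticker with probability (11-1)/11 = 10/11, independently.
P(still missing after 12) = (10/11)^12 = 0.31863.

0.3186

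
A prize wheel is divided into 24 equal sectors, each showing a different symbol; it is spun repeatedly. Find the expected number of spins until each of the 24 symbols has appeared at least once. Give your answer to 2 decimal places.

90.62

The wait to go from k to k+1 distinct symbols is geometric with mean 24/(24-k).
E[T] = 24/24 + 24/23 + 24/22 + ... + 24/2 + 24/1 = 24·H_{24}.
H_{24} = 3.776, so E[T] = 90.623.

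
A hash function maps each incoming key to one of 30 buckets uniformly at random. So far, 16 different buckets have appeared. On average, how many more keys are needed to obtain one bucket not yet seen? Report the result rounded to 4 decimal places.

2.1429

The number of keys until the next new bucket is geometric with success probability 14/30, so its mean is 30/14.
E = 30/14 = 2.14286.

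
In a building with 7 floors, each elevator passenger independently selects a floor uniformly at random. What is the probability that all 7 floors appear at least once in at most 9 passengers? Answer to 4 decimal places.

Let A_i be the event that floor i is missing after 9 passengers. By inclusion–exclusion on the A_i,
P(all seen) = Σ_{j=0}^{7} (-1)^j C(7,j)((7-j)/7)^9
= 1.00000 - 1.74814 + 1.01641 - 0.22737 + 0.01707 - 0.00027 + 0.00000 - 0.00000
= 0.05770.

0.0577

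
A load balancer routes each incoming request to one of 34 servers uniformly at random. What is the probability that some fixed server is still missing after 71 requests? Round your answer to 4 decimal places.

0.1201

Each request misses the fixed server with probability (34-1)/34 = 33/34, independently.
P(still missing after 71) = (33/34)^71 = 0.12008.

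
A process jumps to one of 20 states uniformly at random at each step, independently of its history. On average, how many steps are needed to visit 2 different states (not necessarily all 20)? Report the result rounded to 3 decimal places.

With k distinct states already seen, the next new one arrives after an expected 20/(20-k) steps.
Sum over k = 0,...,1: E = 20/20 + 20/19 = 2.0526.

2.053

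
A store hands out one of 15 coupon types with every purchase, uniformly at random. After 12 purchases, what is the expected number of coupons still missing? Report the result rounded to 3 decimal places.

For each coupon, P(unseen after 12) = (14/15)^12 = 0.4370.
By linearity of expectation, E[unseen] = 15·(14/15)^12 = 6.5544.

6.554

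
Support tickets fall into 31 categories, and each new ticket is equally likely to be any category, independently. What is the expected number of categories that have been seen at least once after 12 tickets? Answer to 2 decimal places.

10.08

For each category, P(seen in 12 tickets) = 1 - (30/31)^12 = 0.325.
By linearity of expectation, E[distinct seen] = 31·(1 - (30/31)^12) = 10.084.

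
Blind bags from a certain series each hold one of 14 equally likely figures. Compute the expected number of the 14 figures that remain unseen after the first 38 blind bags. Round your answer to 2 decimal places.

0.84

For each figure, P(unseen after 38) = (13/14)^38 = 0.060.
By linearity of expectation, E[unseen] = 14·(13/14)^38 = 0.838.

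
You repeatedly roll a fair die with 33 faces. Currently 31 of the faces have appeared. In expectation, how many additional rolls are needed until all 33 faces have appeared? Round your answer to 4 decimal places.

49.5000

From k distinct to k+1 distinct takes on average 33/(33-k) rolls.
Sum over k = 31,...,32: E = 33/2 + 33/1 = 49.50000.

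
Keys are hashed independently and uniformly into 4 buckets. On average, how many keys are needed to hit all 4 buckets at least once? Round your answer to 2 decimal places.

The wait to go from k to k+1 distinct buckets is geometric with mean 4/(4-k).
E[T] = 4/4 + 4/3 + 4/2 + 4/1 = 4·H_{4}.
H_{4} = 2.083, so E[T] = 8.333.

8.33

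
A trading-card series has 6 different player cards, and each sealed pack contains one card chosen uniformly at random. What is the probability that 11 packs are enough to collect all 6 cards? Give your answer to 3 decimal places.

By inclusion–exclusion over which cards are missing,
P(all seen) = Σ_{j=0}^{6} (-1)^j C(6,j)((6-j)/6)^11
= 1.0000 - 0.8075 + 0.1734 - 0.0098 + 0.0001 - 0.0000 + 0.0000
= 0.3562.

0.356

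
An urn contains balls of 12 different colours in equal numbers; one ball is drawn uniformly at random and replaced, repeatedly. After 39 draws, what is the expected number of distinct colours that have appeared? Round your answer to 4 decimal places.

For each colour, P(seen in 39 draws) = 1 - (11/12)^39 = 0.96641.
By linearity of expectation, E[distinct seen] = 12·(1 - (11/12)^39) = 11.59689.

11.5969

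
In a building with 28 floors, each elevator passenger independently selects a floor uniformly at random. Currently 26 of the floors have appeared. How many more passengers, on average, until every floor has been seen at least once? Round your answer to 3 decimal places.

With k distinct floors already seen, the next new one takes an expected 28/(28-k) passengers.
Sum over k = 26,...,27: E = 28/2 + 28/1 = 42.0000.

42.000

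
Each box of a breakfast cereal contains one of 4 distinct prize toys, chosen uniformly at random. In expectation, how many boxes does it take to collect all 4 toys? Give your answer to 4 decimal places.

After k distinct toys have appeared, the next box gives a new one with probability (4-k)/4, so the expected wait for the (k+1)-th is 4/(4-k).
E[T] = 4/4 + 4/3 + 4/2 + 4/1 = 4·H_{4}.
H_{4} = 2.08333, so E[T] = 8.33333.

8.3333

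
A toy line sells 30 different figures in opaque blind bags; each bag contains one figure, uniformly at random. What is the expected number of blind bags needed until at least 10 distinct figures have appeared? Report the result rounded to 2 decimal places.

11.92

With k distinct figures already seen, the next new one arrives after an expected 30/(30-k) blind bags.
Sum over k = 0,...,9: E = 30/30 + 30/29 + 30/28 + ... + 30/22 + 30/21 = 11.917.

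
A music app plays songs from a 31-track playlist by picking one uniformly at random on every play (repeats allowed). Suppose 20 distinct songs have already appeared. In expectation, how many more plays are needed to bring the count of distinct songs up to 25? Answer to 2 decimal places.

17.67

With k distinct songs already seen, the next new one takes an expected 31/(31-k) plays.
Sum over k = 20,...,24: E = 31/11 + 31/10 + 31/9 + 31/8 + 31/7 = 17.666.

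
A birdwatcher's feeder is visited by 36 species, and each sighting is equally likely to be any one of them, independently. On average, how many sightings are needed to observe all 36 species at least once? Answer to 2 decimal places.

150.28

Split into phases: going from k distinct to k+1 distinct takes on average 36/(36-k) sightings.
E[T] = 36/36 + 36/35 + 36/34 + ... + 36/2 + 36/1 = 36·H_{36}.
H_{36} = 4.175, so E[T] = 150.284.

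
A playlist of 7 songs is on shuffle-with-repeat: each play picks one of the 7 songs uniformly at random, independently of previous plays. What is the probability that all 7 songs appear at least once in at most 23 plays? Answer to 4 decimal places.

Let A_i be the event that song i is missing after 23 plays. By inclusion–exclusion on the A_i,
P(all seen) = Σ_{j=0}^{7} (-1)^j C(7,j)((7-j)/7)^23
= 1.00000 - 0.20199 + 0.00915 - 0.00009 + 0.00000 - 0.00000 + 0.00000 - 0.00000
= 0.80707.

0.8071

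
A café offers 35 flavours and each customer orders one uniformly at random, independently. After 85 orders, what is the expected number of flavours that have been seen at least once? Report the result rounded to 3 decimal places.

32.022

For each flavour, P(seen in 85 orders) = 1 - (34/35)^85 = 0.9149.
By linearity of expectation, E[distinct seen] = 35·(1 - (34/35)^85) = 32.0215.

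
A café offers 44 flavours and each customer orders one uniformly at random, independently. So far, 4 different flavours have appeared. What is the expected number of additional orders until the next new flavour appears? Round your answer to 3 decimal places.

1.100

Each order yields a new flavour with probability (44-4)/44 = 40/44, so the wait is geometric with mean 44/40.
E = 44/40 = 1.1000.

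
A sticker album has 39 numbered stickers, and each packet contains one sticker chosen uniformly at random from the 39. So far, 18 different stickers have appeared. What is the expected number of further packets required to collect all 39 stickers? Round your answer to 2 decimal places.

The wait to go from k to k+1 distinct stickers is geometric with mean 39/(39-k).
Sum over k = 18,...,38: E = 39/21 + 39/20 + 39/19 + ... + 39/2 + 39/1 = 142.169.

142.17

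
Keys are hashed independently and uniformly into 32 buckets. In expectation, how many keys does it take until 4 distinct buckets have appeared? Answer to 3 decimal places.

4.202

Going from k to k+1 distinct takes a geometric number of keys with mean 32/(32-k).
Sum over k = 0,...,3: E = 32/32 + 32/31 + 32/30 + 32/29 = 4.2024.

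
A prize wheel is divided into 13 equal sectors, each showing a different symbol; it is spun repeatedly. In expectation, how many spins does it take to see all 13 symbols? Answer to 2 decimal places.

41.34

The wait to go from k to k+1 distinct symbols is geometric with mean 13/(13-k).
E[T] = 13/13 + 13/12 + 13/11 + ... + 13/2 + 13/1 = 13·H_{13}.
H_{13} = 3.180, so E[T] = 41.342.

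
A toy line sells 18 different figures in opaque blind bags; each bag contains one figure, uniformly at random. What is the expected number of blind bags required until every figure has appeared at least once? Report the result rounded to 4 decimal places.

After k distinct figures have appeared, the next blind bag gives a new one with probability (18-k)/18, so the expected wait for the (k+1)-th is 18/(18-k).
E[T] = 18/18 + 18/17 + 18/16 + ... + 18/2 + 18/1 = 18·H_{18}.
H_{18} = 3.49511, so E[T] = 62.91195.

62.9119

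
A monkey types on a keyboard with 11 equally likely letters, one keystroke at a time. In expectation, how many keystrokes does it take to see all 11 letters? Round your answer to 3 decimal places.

Split into phases: going from k distinct to k+1 distinct takes on average 11/(11-k) keystrokes.
E[T] = 11/11 + 11/10 + 11/9 + ... + 11/2 + 11/1 = 11·H_{11}.
H_{11} = 3.0199, so E[T] = 33.2187.

33.219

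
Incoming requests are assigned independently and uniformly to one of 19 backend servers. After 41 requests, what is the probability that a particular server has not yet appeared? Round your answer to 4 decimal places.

On each request the fixed server fails to appear with probability 18/19.
P(still missing after 41) = (18/19)^41 = 0.10896.

0.1090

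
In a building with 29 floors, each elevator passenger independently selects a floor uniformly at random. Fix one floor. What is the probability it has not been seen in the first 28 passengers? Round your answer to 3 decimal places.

0.374

Each passenger misses the fixed floor with probability (29-1)/29 = 28/29, independently.
P(still missing after 28) = (28/29)^28 = 0.3744.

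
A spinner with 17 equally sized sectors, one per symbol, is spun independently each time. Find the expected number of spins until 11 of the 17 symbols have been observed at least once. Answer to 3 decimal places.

16.822

With k distinct symbols already seen, the next new one arrives after an expected 17/(17-k) spins.
Sum over k = 0,...,10: E = 17/17 + 17/16 + 17/15 + ... + 17/8 + 17/7 = 16.8224.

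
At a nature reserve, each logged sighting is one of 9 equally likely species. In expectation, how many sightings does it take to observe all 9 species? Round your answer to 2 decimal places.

25.46

Split into phases: going from k distinct to k+1 distinct takes on average 9/(9-k) sightings.
E[T] = 9/9 + 9/8 + 9/7 + ... + 9/2 + 9/1 = 9·H_{9}.
H_{9} = 2.829, so E[T] = 25.461.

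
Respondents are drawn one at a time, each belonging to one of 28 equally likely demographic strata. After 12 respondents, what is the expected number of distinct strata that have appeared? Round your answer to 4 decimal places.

For each stratum, P(seen in 12 respondents) = 1 - (27/28)^12 = 0.35365.
By linearity of expectation, E[distinct seen] = 28·(1 - (27/28)^12) = 9.90216.

9.9022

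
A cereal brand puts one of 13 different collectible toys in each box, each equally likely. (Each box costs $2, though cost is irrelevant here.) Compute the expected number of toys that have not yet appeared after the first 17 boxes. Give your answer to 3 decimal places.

3.334

For each toy, P(unseen after 17) = (12/13)^17 = 0.2565.
By linearity of expectation, E[unseen] = 13·(12/13)^17 = 3.3342.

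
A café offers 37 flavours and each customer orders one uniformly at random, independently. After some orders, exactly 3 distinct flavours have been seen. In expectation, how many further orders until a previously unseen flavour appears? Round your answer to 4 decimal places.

1.0882

The number of orders until the next new flavour is geometric with success probability 34/37, so its mean is 37/34.
E = 37/34 = 1.08824.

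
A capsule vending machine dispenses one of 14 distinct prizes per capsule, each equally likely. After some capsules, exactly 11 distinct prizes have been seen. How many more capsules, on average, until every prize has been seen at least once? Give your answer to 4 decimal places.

The wait to go from k to k+1 distinct prizes is geometric with mean 14/(14-k).
Sum over k = 11,...,13: E = 14/3 + 14/2 + 14/1 = 25.66667.

25.6667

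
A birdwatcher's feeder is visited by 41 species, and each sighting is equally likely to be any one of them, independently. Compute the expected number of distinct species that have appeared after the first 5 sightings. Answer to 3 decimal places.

For each species, P(seen in 5 sightings) = 1 - (40/41)^5 = 0.1161.
By linearity of expectation, E[distinct seen] = 41·(1 - (40/41)^5) = 4.7620.

4.762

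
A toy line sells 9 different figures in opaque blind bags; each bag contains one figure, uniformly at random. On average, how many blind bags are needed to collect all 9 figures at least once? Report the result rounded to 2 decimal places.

After k distinct figures have appeared, the next blind bag gives a new one with probability (9-k)/9, so the expected wait for the (k+1)-th is 9/(9-k).
E[T] = 9/9 + 9/8 + 9/7 + ... + 9/2 + 9/1 = 9·H_{9}.
H_{9} = 2.829, so E[T] = 25.461.

25.46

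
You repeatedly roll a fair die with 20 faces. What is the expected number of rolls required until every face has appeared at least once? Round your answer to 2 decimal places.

71.95

The wait to go from k to k+1 distinct faces is geometric with mean 20/(20-k).
E[T] = 20/20 + 20/19 + 20/18 + ... + 20/2 + 20/1 = 20·H_{20}.
H_{20} = 3.598, so E[T] = 71.955.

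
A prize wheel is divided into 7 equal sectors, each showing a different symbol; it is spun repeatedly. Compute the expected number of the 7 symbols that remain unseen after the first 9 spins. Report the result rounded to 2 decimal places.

1.75

For each symbol, P(unseen after 9) = (6/7)^9 = 0.250.
By linearity of expectation, E[unseen] = 7·(6/7)^9 = 1.748.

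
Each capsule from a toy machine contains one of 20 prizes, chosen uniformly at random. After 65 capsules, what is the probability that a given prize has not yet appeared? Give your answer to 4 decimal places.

On each capsule the fixed prize fails to appear with probability 19/20.
P(still missing after 65) = (19/20)^65 = 0.03565.

0.0356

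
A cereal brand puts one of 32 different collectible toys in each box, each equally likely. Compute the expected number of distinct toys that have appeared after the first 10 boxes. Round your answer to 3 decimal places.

For each toy, P(seen in 10 boxes) = 1 - (31/32)^10 = 0.2720.
By linearity of expectation, E[distinct seen] = 32·(1 - (31/32)^10) = 8.7048.

8.705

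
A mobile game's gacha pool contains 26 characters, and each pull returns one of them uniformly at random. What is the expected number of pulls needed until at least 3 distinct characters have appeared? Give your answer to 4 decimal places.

Going from k to k+1 distinct takes a geometric number of pulls with mean 26/(26-k).
Sum over k = 0,...,2: E = 26/26 + 26/25 + 26/24 = 3.12333.

3.1233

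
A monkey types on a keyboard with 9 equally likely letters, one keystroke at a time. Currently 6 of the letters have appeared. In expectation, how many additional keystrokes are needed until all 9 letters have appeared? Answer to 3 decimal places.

16.500

The wait to go from k to k+1 distinct letters is geometric with mean 9/(9-k).
Sum over k = 6,...,8: E = 9/3 + 9/2 + 9/1 = 16.5000.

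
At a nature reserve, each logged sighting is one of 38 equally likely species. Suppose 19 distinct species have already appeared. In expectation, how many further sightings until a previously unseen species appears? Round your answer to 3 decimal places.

The number of sightings until the next new species is geometric with success probability 19/38, so its mean is 38/19.
E = 38/19 = 2.0000.

2.000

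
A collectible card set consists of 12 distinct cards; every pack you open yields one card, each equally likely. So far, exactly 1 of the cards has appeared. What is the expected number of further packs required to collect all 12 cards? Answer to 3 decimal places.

36.239

From k distinct to k+1 distinct takes on average 12/(12-k) packs.
Sum over k = 1,...,11: E = 12/11 + 12/10 + 12/9 + ... + 12/2 + 12/1 = 36.2385.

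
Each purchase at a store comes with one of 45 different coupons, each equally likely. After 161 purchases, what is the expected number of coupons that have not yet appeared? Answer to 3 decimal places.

For each coupon, P(unseen after 161) = (44/45)^161 = 0.0268.
By linearity of expectation, E[unseen] = 45·(44/45)^161 = 1.2075.

1.207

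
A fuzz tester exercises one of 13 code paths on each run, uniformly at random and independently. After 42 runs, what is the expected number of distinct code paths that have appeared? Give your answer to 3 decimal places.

12.549

For each code path, P(seen in 42 runs) = 1 - (12/13)^42 = 0.9653.
By linearity of expectation, E[distinct seen] = 13·(1 - (12/13)^42) = 12.5493.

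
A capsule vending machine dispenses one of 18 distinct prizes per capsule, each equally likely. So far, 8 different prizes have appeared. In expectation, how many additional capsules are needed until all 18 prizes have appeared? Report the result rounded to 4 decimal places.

From k distinct to k+1 distinct takes on average 18/(18-k) capsules.
Sum over k = 8,...,17: E = 18/10 + 18/9 + 18/8 + ... + 18/2 + 18/1 = 52.72143.

52.7214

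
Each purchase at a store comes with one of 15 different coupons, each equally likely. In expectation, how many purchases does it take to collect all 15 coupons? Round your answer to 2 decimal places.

After k distinct coupons have appeared, the next purchase gives a new one with probability (15-k)/15, so the expected wait for the (k+1)-th is 15/(15-k).
E[T] = 15/15 + 15/14 + 15/13 + ... + 15/2 + 15/1 = 15·H_{15}.
H_{15} = 3.318, so E[T] = 49.773.

49.77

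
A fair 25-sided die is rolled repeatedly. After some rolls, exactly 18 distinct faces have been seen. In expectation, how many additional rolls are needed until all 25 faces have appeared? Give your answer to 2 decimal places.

With k distinct faces already seen, the next new one takes an expected 25/(25-k) rolls.
Sum over k = 18,...,24: E = 25/7 + 25/6 + 25/5 + ... + 25/2 + 25/1 = 64.821.

64.82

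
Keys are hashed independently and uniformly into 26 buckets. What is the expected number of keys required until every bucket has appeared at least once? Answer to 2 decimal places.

100.21

The wait to go from k to k+1 distinct buckets is geometric with mean 26/(26-k).
E[T] = 26/26 + 26/25 + 26/24 + ... + 26/2 + 26/1 = 26·H_{26}.
H_{26} = 3.854, so E[T] = 100.215.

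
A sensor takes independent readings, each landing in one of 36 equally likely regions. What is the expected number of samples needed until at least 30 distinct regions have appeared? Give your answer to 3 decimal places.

Going from k to k+1 distinct takes a geometric number of samples with mean 36/(36-k).
Sum over k = 0,...,29: E = 36/36 + 36/35 + 36/34 + ... + 36/8 + 36/7 = 62.0841.

62.084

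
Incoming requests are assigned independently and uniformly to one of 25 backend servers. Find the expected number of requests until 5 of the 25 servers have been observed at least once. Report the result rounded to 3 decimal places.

5.455

Going from k to k+1 distinct takes a geometric number of requests with mean 25/(25-k).
Sum over k = 0,...,4: E = 25/25 + 25/24 + 25/23 + 25/22 + 25/21 = 5.4555.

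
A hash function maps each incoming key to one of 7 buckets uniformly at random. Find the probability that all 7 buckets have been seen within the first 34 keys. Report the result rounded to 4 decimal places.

0.9632

Let A_i be the event that bucket i is missing after 34 keys. By inclusion–exclusion on the A_i,
P(all seen) = Σ_{j=0}^{7} (-1)^j C(7,j)((7-j)/7)^34
= 1.00000 - 0.03706 + 0.00023 - 0.00000 + 0.00000 - 0.00000 + 0.00000 - 0.00000
= 0.96317.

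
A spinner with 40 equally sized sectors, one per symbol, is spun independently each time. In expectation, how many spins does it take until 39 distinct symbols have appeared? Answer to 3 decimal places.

131.142

Going from k to k+1 distinct takes a geometric number of spins with mean 40/(40-k).
Sum over k = 0,...,38: E = 40/40 + 40/39 + 40/38 + ... + 40/3 + 40/2 = 131.1417.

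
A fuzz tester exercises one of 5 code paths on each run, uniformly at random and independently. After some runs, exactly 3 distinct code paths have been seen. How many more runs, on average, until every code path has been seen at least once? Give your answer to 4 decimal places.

7.5000

From k distinct to k+1 distinct takes on average 5/(5-k) runs.
Sum over k = 3,...,4: E = 5/2 + 5/1 = 7.50000.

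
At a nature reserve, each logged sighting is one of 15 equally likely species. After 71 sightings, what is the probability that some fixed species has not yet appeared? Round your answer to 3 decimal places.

0.007

On each sighting the fixed species fails to appear with probability 14/15.
P(still missing after 71) = (14/15)^71 = 0.0075.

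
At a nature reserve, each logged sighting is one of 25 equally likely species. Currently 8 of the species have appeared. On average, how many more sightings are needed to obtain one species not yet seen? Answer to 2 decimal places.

Each sighting yields a new species with probability (25-8)/25 = 17/25, so the wait is geometric with mean 25/17.
E = 25/17 = 1.471.

1.47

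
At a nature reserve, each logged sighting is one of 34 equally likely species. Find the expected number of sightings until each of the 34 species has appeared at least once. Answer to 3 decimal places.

140.019

The wait to go from k to k+1 distinct species is geometric with mean 34/(34-k).
E[T] = 34/34 + 34/33 + 34/32 + ... + 34/2 + 34/1 = 34·H_{34}.
H_{34} = 4.1182, so E[T] = 140.0191.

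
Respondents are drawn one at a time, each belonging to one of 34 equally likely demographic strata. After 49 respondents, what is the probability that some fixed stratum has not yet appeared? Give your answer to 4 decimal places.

0.2316

Each respondent misses the fixed stratum with probability (34-1)/34 = 33/34, independently.
P(still missing after 49) = (33/34)^49 = 0.23159.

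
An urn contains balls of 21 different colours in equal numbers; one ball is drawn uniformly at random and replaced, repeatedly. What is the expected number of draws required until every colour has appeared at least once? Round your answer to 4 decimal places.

The wait to go from k to k+1 distinct colours is geometric with mean 21/(21-k).
E[T] = 21/21 + 21/20 + 21/19 + ... + 21/2 + 21/1 = 21·H_{21}.
H_{21} = 3.64536, so E[T] = 76.55253.

76.5525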